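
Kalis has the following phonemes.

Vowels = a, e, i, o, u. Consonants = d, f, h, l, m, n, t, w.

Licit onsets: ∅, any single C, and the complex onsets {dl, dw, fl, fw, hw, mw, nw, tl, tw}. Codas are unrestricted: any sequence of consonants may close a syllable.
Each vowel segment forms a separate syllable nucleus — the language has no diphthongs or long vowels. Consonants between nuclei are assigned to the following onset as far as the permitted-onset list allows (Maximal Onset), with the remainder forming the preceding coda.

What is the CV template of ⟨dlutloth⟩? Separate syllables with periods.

CCV.CCVCC

Vowels present: u, o; each is a nucleus, giving 2 syllables.
σ1/σ2 boundary: /tl/ is a licit onset in full, so it all attaches to the next syllable.
Putting it together: dlu.tloth.
Mapping each syllable to C/V: /dlu/ → CCV, /tloth/ → CCVCC.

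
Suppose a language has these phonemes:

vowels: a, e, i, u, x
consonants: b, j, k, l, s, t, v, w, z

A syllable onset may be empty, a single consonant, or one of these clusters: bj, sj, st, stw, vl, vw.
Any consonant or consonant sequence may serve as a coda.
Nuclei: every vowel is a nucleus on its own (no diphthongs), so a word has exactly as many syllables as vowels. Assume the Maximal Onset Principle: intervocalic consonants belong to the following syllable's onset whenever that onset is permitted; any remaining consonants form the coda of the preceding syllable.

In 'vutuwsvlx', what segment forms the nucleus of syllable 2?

u

Nuclei (vowels): u, u, x → 3 syllables.
The second nucleus (vowel 2 from the left) is /u/.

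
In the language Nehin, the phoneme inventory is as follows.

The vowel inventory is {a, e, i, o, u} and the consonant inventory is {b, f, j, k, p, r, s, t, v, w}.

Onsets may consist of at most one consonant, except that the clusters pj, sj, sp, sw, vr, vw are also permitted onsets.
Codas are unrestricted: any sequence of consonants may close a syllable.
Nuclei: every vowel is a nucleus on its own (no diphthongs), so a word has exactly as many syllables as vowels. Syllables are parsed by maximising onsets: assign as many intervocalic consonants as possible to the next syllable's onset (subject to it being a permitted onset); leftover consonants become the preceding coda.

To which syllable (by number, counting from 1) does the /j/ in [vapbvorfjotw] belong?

3

Nuclei (vowels): a, o, o → 3 syllables.
Between /a/ (V1) and /o/ (V2): /pbv/; trying suffixes from longest down, /v/ is the first permitted one, so coda /pb/ | onset /v/.
Between /o/ (V2) and /o/ (V3): /rfj/; trying suffixes from longest down, /j/ is the first permitted one, so coda /rf/ | onset /j/.
Result: vapb.vorf.jotw.
The /j/ is in the onset of syllable 3 (/jotw/).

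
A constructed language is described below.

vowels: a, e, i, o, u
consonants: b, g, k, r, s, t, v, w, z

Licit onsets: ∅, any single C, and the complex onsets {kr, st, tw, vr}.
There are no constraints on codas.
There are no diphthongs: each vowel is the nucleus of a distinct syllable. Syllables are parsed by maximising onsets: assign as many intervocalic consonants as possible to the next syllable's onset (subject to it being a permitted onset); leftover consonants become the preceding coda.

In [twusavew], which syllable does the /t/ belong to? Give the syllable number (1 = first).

Vowels present: u, a, e; each is a nucleus, giving 3 syllables.
Between /u/ (V1) and /a/ (V2): /s/ → onset of the next syllable (single consonants are always licit onsets).
Between /a/ (V2) and /e/ (V3): /v/ is a single consonant, so it becomes the next onset.
Putting it together: twu.sa.vew.
The /t/ is in the onset of syllable 1 (/twu/).

1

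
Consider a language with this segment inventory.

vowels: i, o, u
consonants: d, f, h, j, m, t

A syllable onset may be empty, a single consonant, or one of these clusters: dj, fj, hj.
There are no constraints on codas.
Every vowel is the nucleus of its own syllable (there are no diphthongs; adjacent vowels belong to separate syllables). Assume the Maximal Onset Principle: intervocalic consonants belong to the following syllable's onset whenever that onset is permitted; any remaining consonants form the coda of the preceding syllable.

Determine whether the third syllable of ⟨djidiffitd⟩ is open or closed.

closed

Nuclei (vowels): i, i, i → 3 syllables.
/i…i/ gap (V1→V2): /d/ is a single consonant, so it becomes the next onset.
/i…i/ gap (V2→V3): cluster /ff/ — the longest permitted-onset suffix is /f/; onset = /f/, preceding coda = /f/.
So the parse is dji.dif.fitd.
Syllable 3 is /fitd/ with coda /td/, so it is closed.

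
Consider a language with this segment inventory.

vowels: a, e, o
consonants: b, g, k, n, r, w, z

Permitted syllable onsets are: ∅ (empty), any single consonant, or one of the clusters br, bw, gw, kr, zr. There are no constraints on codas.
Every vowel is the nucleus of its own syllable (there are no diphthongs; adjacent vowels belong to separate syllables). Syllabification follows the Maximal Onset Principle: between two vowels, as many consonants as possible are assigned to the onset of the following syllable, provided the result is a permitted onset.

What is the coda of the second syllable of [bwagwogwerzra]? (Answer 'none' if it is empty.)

The vowels are a, o, e, a — 4 nuclei, so 4 syllables.
σ1/σ2 boundary: /gw/ — entire cluster is a permitted onset → onset /gw/, coda ∅.
σ2/σ3 boundary: cluster /gw/ — /gw/ is itself a permitted onset, so the whole cluster goes right; preceding coda = ∅.
σ3/σ4 boundary: /rzr/; trying suffixes from longest down, /zr/ is the first permitted one, so coda /r/ | onset /zr/.
Putting it together: bwa.gwo.gwer.zra.
Syllable 2 is /gwo/: onset /gw/, nucleus /o/, coda ∅.

none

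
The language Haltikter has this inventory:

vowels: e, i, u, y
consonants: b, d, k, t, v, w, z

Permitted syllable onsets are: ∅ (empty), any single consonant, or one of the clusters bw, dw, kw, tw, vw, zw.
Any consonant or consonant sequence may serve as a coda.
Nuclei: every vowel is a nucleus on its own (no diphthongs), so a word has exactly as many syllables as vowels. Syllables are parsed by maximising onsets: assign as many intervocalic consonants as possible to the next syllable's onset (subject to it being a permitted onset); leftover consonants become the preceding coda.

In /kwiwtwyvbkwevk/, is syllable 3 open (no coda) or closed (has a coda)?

Vowels present: i, y, e; each is a nucleus, giving 3 syllables.
Between /i/ (V1) and /y/ (V2): /wtw/ splits as /w/ + /tw/ (/tw/ is the longest suffix that is a licit onset).
Between /y/ (V2) and /e/ (V3): cluster /vbkw/ — the longest permitted-onset suffix is /kw/; onset = /kw/, preceding coda = /vb/.
Putting it together: kwiw.twyvb.kwevk.
Syllable 3 is /kwevk/ with coda /vk/, so it is closed.

closed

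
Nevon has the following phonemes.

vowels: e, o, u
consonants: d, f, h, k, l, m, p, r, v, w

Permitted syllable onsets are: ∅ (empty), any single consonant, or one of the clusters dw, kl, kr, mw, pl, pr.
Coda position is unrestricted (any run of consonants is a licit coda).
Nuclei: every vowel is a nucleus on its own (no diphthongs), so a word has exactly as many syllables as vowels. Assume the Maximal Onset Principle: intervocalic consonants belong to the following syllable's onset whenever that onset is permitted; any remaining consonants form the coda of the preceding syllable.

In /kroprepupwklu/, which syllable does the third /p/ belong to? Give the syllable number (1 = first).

3

The vowels are o, e, u, u — 4 nuclei, so 4 syllables.
/o…e/ gap (V1→V2): /pr/ is a licit onset in full, so it all attaches to the next syllable.
/e…u/ gap (V2→V3): /p/ is a single consonant, so it becomes the next onset.
/u…u/ gap (V3→V4): /pwkl/ splits as /pw/ + /kl/ (/kl/ is the longest suffix that is a licit onset).
So the parse is kro.pre.pupw.klu.
The third /p/ is in the coda of syllable 3 (/pupw/).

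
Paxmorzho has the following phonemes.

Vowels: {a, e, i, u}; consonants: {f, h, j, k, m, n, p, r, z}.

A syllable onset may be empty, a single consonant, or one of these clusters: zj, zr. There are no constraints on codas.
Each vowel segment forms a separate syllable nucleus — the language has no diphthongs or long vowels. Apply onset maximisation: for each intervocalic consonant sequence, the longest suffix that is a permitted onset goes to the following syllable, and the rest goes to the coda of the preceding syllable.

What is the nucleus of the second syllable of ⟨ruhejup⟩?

e

Vowels present: u, e, u; each is a nucleus, giving 3 syllables.
The second nucleus (vowel 2 from the left) is /e/.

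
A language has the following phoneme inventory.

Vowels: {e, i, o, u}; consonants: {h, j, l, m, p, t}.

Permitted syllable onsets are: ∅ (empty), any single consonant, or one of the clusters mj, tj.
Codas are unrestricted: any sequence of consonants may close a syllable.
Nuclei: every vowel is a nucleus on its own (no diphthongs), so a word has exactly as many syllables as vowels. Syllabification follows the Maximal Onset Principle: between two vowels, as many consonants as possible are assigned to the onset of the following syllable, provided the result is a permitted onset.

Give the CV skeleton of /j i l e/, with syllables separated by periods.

Nuclei (vowels): i, e → 2 syllables.
Between /i/ (V1) and /e/ (V2): just /l/ — single C goes to the following onset.
Syllabification: ji.le.
Mapping each syllable to C/V: /ji/ → CV, /le/ → CV.

CV.CV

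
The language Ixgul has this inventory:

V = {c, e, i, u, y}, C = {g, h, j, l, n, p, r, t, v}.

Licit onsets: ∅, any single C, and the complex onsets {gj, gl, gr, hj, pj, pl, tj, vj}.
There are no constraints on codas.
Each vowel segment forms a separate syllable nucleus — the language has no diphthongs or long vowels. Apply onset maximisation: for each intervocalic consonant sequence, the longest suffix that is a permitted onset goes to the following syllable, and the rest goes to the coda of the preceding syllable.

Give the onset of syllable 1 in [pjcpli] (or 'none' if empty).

pj

The vowels are c, i — 2 nuclei, so 2 syllables.
V1 /c/ – V2 /i/: /pl/ is a licit onset in full, so it all attaches to the next syllable.
So the parse is pjc.pli.
Syllable 1 is /pjc/: onset /pj/, nucleus /c/, coda ∅.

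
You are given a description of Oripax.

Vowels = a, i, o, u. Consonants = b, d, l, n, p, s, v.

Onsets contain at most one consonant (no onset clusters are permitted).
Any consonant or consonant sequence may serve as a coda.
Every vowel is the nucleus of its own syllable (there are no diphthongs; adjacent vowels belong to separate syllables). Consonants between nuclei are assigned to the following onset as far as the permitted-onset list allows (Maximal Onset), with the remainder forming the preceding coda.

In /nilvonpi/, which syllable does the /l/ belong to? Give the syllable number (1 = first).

The vowels are i, o, i — 3 nuclei, so 3 syllables.
Between /i/ (V1) and /o/ (V2): cluster /lv/ — the longest permitted-onset suffix is /v/; onset = /v/, preceding coda = /l/.
Between /o/ (V2) and /i/ (V3): cluster /np/ — the longest permitted-onset suffix is /p/; onset = /p/, preceding coda = /n/.
Putting it together: nil.von.pi.
The /l/ is in the coda of syllable 1 (/nil/).

1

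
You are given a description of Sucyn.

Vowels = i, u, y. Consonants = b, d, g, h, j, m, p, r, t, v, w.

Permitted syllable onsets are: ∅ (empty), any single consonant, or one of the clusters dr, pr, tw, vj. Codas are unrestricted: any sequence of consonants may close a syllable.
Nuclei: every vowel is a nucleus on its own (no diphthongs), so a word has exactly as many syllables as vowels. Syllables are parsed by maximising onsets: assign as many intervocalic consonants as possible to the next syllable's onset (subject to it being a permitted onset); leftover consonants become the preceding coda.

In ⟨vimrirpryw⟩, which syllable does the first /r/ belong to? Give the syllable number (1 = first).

The vowels are i, i, y — 3 nuclei, so 3 syllables.
V1 /i/ – V2 /i/: cluster /mr/ — the longest permitted-onset suffix is /r/; onset = /r/, preceding coda = /m/.
V2 /i/ – V3 /y/: /rpr/ — longest licit onset from the right is /pr/, leaving /r/ as coda.
Putting it together: vim.rir.pryw.
The first /r/ is in the onset of syllable 2 (/rir/).

2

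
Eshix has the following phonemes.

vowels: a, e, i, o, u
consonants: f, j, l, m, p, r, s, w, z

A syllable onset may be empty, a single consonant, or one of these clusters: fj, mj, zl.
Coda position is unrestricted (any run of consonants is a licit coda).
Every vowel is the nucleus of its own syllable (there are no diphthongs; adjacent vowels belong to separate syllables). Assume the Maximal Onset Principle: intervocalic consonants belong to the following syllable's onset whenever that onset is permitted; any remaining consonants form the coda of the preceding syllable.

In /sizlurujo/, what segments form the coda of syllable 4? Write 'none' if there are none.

The vowels are i, u, u, o — 4 nuclei, so 4 syllables.
/i…u/ gap (V1→V2): cluster /zl/ — /zl/ is itself a permitted onset, so the whole cluster goes right; preceding coda = ∅.
/u…u/ gap (V2→V3): /r/ → onset of the next syllable (single consonants are always licit onsets).
/u…o/ gap (V3→V4): /j/ → onset of the next syllable (single consonants are always licit onsets).
Result: si.zlu.ru.jo.
Syllable 4 is /jo/: onset /j/, nucleus /o/, coda ∅.

none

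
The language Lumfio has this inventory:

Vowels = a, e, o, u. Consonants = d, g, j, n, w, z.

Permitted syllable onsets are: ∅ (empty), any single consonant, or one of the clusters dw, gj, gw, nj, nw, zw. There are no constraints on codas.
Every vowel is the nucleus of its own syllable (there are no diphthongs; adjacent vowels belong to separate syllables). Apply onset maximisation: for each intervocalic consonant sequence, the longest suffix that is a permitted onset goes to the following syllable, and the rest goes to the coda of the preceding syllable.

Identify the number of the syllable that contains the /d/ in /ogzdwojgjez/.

Vowels present: o, o, e; each is a nucleus, giving 3 syllables.
V1 /o/ – V2 /o/: /gzdw/ splits as /gz/ + /dw/ (/dw/ is the longest suffix that is a licit onset).
V2 /o/ – V3 /e/: /jgj/ splits as /j/ + /gj/ (/gj/ is the longest suffix that is a licit onset).
Result: ogz.dwoj.gjez.
The /d/ is in the onset of syllable 2 (/dwoj/).

2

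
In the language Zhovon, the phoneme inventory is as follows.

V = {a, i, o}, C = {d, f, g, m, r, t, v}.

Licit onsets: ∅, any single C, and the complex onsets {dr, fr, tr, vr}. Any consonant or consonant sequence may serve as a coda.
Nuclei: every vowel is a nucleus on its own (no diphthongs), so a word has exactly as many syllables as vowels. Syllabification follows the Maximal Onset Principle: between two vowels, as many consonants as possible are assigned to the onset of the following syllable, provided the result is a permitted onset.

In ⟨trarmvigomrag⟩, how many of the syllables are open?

Nuclei (vowels): a, i, o, a → 4 syllables.
/a…i/ gap (V1→V2): cluster /rmv/ — the longest permitted-onset suffix is /v/; onset = /v/, preceding coda = /rm/.
/i…o/ gap (V2→V3): /g/ → onset of the next syllable (single consonants are always licit onsets).
/o…a/ gap (V3→V4): /mr/; trying suffixes from longest down, /r/ is the first permitted one, so coda /m/ | onset /r/.
So the parse is trarm.vi.gom.rag.
Classifying each syllable: /trarm/ (closed), /vi/ (open), /gom/ (closed), /rag/ (closed).
Open syllables: 1.

1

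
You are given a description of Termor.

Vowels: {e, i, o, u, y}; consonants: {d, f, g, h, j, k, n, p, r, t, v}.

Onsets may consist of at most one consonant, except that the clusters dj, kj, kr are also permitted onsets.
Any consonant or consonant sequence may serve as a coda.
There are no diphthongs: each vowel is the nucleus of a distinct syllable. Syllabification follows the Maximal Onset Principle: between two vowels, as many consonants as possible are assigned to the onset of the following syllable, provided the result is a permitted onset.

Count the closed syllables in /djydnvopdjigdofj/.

Nuclei (vowels): y, o, i, o → 4 syllables.
/y…o/ gap (V1→V2): /dnv/ — longest licit onset from the right is /v/, leaving /dn/ as coda.
/o…i/ gap (V2→V3): /pdj/ — longest licit onset from the right is /dj/, leaving /p/ as coda.
/i…o/ gap (V3→V4): /gd/; trying suffixes from longest down, /d/ is the first permitted one, so coda /g/ | onset /d/.
So the parse is djydn.vop.djig.dofj.
Classifying each syllable: /djydn/ (closed), /vop/ (closed), /djig/ (closed), /dofj/ (closed).
Closed syllables: 4.

4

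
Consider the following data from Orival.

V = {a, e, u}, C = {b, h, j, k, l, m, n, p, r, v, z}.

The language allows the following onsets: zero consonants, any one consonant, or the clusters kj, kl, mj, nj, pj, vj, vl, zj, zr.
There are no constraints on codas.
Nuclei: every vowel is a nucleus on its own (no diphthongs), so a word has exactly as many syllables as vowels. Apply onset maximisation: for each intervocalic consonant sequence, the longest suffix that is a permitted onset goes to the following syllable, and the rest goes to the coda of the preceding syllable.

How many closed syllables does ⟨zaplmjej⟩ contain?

Vowels present: a, e; each is a nucleus, giving 2 syllables.
V1 /a/ – V2 /e/: /plmj/; trying suffixes from longest down, /mj/ is the first permitted one, so coda /pl/ | onset /mj/.
Putting it together: zapl.mjej.
Classifying each syllable: /zapl/ (closed), /mjej/ (closed).
Closed syllables: 2.

2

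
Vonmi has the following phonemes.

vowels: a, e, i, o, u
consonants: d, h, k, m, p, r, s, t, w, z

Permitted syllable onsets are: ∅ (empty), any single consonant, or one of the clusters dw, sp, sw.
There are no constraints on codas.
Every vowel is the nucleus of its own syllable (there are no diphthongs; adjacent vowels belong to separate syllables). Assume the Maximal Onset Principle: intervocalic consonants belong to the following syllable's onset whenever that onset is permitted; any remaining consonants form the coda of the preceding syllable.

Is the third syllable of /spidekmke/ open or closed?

open

The vowels are i, e, e — 3 nuclei, so 3 syllables.
V1 /i/ – V2 /e/: /d/ → onset of the next syllable (single consonants are always licit onsets).
V2 /e/ – V3 /e/: /kmk/ — longest licit onset from the right is /k/, leaving /km/ as coda.
Result: spi.dekm.ke.
Syllable 3 is /ke/; it ends in its nucleus with no coda, so it is open.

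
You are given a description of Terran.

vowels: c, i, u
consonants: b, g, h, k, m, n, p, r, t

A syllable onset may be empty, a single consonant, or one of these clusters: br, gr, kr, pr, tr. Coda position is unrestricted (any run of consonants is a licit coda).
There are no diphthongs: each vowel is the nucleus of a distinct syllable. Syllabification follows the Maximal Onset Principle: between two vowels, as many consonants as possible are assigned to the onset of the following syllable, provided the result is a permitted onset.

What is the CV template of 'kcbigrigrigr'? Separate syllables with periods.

CV.CV.CCV.CCVCC

Vowels present: c, i, i, i; each is a nucleus, giving 4 syllables.
Between /c/ (V1) and /i/ (V2): /b/ → onset of the next syllable (single consonants are always licit onsets).
Between /i/ (V2) and /i/ (V3): /gr/ is a licit onset in full, so it all attaches to the next syllable.
Between /i/ (V3) and /i/ (V4): /gr/ is a licit onset in full, so it all attaches to the next syllable.
Syllabification: kc.bi.gri.grigr.
Mapping each syllable to C/V: /kc/ → CV, /bi/ → CV, /gri/ → CCV, /grigr/ → CCVCC.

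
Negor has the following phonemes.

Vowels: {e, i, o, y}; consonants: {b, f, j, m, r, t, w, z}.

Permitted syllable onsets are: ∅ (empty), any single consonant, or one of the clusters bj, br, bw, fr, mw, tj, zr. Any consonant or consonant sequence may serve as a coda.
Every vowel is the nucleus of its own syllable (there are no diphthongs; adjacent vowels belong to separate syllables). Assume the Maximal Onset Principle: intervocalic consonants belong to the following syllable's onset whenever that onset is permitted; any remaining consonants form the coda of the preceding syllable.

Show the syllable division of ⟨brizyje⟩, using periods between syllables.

bri.zy.je

Vowels present: i, y, e; each is a nucleus, giving 3 syllables.
Between /i/ (V1) and /y/ (V2): /z/ → onset of the next syllable (single consonants are always licit onsets).
Between /y/ (V2) and /e/ (V3): /j/ is a single consonant, so it becomes the next onset.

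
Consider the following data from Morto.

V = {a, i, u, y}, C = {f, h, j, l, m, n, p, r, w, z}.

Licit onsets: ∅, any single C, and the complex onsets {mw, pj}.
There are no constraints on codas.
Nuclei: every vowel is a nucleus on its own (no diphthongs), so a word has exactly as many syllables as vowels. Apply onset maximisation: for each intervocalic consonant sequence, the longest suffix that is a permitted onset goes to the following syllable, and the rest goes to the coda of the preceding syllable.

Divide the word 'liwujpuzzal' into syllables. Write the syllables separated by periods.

li.wuj.puz.zal

The vowels are i, u, u, a — 4 nuclei, so 4 syllables.
V1 /i/ – V2 /u/: /w/ is a single consonant, so it becomes the next onset.
V2 /u/ – V3 /u/: /jp/; trying suffixes from longest down, /p/ is the first permitted one, so coda /j/ | onset /p/.
V3 /u/ – V4 /a/: /zz/; trying suffixes from longest down, /z/ is the first permitted one, so coda /z/ | onset /z/.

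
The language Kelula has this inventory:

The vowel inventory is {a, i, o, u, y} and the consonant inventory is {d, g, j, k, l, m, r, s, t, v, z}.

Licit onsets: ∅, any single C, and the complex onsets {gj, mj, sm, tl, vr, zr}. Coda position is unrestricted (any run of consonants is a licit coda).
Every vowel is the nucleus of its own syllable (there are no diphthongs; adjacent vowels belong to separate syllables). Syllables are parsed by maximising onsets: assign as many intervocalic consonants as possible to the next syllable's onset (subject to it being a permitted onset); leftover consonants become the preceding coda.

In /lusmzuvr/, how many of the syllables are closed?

Vowels present: u, u; each is a nucleus, giving 2 syllables.
Between /u/ (V1) and /u/ (V2): /smz/ — longest licit onset from the right is /z/, leaving /sm/ as coda.
Syllabification: lusm.zuvr.
Classifying each syllable: /lusm/ (closed), /zuvr/ (closed).
Closed syllables: 2.

2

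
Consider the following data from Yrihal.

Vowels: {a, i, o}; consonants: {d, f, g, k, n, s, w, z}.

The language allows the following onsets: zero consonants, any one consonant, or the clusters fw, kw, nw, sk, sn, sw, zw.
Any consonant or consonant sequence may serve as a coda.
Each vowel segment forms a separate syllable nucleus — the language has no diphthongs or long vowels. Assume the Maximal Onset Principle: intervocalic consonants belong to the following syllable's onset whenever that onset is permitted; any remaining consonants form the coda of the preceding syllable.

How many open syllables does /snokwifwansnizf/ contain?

The vowels are o, i, a, i — 4 nuclei, so 4 syllables.
V1 /o/ – V2 /i/: cluster /kw/ — /kw/ is itself a permitted onset, so the whole cluster goes right; preceding coda = ∅.
V2 /i/ – V3 /a/: /fw/ is a licit onset in full, so it all attaches to the next syllable.
V3 /a/ – V4 /i/: cluster /nsn/ — the longest permitted-onset suffix is /sn/; onset = /sn/, preceding coda = /n/.
Syllabification: sno.kwi.fwan.snizf.
Classifying each syllable: /sno/ (open), /kwi/ (open), /fwan/ (closed), /snizf/ (closed).
Open syllables: 2.

2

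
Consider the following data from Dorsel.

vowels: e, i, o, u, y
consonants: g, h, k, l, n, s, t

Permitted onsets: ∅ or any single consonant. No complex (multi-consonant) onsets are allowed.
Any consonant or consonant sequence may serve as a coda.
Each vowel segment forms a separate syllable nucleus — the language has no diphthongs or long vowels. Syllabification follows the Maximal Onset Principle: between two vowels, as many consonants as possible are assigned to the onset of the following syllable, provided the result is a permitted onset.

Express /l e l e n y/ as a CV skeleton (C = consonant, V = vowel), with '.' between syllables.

The vowels are e, e, y — 3 nuclei, so 3 syllables.
V1 /e/ – V2 /e/: /l/ → onset of the next syllable (single consonants are always licit onsets).
V2 /e/ – V3 /y/: /n/ is a single consonant, so it becomes the next onset.
Syllabification: le.le.ny.
Mapping each syllable to C/V: /le/ → CV, /le/ → CV, /ny/ → CV.

CV.CV.CV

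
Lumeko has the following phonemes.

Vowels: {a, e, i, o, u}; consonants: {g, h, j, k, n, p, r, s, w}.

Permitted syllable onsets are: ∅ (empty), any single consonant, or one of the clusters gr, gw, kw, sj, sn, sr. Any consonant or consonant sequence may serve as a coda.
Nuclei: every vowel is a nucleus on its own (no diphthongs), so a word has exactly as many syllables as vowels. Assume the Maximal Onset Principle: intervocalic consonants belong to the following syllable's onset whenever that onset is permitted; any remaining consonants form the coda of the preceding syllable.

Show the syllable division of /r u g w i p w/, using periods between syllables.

Vowels present: u, i; each is a nucleus, giving 2 syllables.
/u…i/ gap (V1→V2): /gw/ — entire cluster is a permitted onset → onset /gw/, coda ∅.

ru.gwipw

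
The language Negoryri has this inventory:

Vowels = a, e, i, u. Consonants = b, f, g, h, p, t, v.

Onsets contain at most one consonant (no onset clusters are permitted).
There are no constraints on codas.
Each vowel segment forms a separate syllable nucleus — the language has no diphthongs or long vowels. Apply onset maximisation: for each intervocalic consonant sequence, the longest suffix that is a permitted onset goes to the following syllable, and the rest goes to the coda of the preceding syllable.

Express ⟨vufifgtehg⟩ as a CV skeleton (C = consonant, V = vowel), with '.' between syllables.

The vowels are u, i, e — 3 nuclei, so 3 syllables.
V1 /u/ – V2 /i/: just /f/ — single C goes to the following onset.
V2 /i/ – V3 /e/: cluster /fgt/ — the longest permitted-onset suffix is /t/; onset = /t/, preceding coda = /fg/.
Result: vu.fifg.tehg.
Mapping each syllable to C/V: /vu/ → CV, /fifg/ → CVCC, /tehg/ → CVCC.

CV.CVCC.CVCC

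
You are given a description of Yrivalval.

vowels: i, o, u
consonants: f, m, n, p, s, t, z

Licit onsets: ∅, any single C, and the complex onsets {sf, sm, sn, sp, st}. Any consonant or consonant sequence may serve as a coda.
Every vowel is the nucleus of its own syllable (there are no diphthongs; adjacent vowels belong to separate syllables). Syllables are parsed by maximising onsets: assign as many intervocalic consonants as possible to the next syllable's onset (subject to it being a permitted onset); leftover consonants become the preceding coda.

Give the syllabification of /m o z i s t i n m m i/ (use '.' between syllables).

Nuclei (vowels): o, i, i, i → 4 syllables.
/o…i/ gap (V1→V2): just /z/ — single C goes to the following onset.
/i…i/ gap (V2→V3): cluster /st/ — /st/ is itself a permitted onset, so the whole cluster goes right; preceding coda = ∅.
/i…i/ gap (V3→V4): /nmm/; trying suffixes from longest down, /m/ is the first permitted one, so coda /nm/ | onset /m/.

mo.zi.stinm.mi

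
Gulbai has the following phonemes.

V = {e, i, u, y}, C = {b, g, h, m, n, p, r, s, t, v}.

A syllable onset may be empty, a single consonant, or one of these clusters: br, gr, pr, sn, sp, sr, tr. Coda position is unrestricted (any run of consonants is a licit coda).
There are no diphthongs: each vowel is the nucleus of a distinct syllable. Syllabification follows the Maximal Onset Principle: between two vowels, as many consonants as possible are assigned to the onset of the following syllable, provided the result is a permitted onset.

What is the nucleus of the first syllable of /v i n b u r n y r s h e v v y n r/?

i

The vowels are i, u, y, e, y — 5 nuclei, so 5 syllables.
The first nucleus (vowel 1 from the left) is /i/.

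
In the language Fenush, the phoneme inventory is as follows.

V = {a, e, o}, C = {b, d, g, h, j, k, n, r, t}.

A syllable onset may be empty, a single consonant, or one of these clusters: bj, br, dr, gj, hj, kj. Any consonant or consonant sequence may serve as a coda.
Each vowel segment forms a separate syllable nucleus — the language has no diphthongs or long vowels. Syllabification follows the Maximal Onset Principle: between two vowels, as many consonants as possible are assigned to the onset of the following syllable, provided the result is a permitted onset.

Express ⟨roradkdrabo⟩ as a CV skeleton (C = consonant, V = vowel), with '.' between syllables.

Vowels present: o, a, a, o; each is a nucleus, giving 4 syllables.
σ1/σ2 boundary: /r/ → onset of the next syllable (single consonants are always licit onsets).
σ2/σ3 boundary: cluster /dkdr/ — the longest permitted-onset suffix is /dr/; onset = /dr/, preceding coda = /dk/.
σ3/σ4 boundary: /b/ is a single consonant, so it becomes the next onset.
Result: ro.radk.dra.bo.
Mapping each syllable to C/V: /ro/ → CV, /radk/ → CVCC, /dra/ → CCV, /bo/ → CV.

CV.CVCC.CCV.CV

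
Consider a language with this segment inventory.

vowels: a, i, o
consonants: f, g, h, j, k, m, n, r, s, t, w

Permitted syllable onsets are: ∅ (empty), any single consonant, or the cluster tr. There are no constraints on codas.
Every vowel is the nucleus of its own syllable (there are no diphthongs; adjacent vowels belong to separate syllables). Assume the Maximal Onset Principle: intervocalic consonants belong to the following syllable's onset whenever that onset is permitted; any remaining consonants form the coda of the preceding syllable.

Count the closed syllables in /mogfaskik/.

The vowels are o, a, i — 3 nuclei, so 3 syllables.
/o…a/ gap (V1→V2): cluster /gf/ — the longest permitted-onset suffix is /f/; onset = /f/, preceding coda = /g/.
/a…i/ gap (V2→V3): cluster /sk/ — the longest permitted-onset suffix is /k/; onset = /k/, preceding coda = /s/.
Putting it together: mog.fas.kik.
Classifying each syllable: /mog/ (closed), /fas/ (closed), /kik/ (closed).
Closed syllables: 3.

3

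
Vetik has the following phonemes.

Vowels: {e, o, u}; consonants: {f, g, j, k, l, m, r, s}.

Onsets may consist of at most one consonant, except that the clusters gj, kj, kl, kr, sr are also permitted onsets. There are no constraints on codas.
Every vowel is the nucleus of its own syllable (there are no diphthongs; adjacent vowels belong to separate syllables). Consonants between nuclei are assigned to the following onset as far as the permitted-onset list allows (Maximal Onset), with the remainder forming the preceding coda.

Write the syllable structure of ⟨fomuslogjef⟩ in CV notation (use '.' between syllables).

Nuclei (vowels): o, u, o, e → 4 syllables.
σ1/σ2 boundary: /m/ → onset of the next syllable (single consonants are always licit onsets).
σ2/σ3 boundary: /sl/ splits as /s/ + /l/ (/l/ is the longest suffix that is a licit onset).
σ3/σ4 boundary: /gj/ — entire cluster is a permitted onset → onset /gj/, coda ∅.
Syllabification: fo.mus.lo.gjef.
Mapping each syllable to C/V: /fo/ → CV, /mus/ → CVC, /lo/ → CV, /gjef/ → CCVC.

CV.CVC.CV.CCVC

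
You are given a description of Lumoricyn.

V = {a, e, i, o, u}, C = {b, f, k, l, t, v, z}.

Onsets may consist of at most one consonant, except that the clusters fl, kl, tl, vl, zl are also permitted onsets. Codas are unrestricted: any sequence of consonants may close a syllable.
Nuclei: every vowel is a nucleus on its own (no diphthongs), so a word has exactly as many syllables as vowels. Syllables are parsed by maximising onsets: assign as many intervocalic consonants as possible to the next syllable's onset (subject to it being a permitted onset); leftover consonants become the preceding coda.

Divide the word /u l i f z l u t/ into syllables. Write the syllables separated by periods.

The vowels are u, i, u — 3 nuclei, so 3 syllables.
V1 /u/ – V2 /i/: /l/ → onset of the next syllable (single consonants are always licit onsets).
V2 /i/ – V3 /u/: /fzl/ — longest licit onset from the right is /zl/, leaving /f/ as coda.

u.lif.zlut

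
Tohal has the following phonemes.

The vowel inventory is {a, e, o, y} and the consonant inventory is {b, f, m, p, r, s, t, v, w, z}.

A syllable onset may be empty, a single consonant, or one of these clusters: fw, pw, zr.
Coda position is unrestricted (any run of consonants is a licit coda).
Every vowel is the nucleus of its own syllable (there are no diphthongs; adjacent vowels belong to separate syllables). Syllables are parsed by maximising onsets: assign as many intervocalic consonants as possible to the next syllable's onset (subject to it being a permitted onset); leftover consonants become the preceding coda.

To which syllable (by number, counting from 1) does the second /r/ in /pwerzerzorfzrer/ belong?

Vowels present: e, e, o, e; each is a nucleus, giving 4 syllables.
/e…e/ gap (V1→V2): cluster /rz/ — the longest permitted-onset suffix is /z/; onset = /z/, preceding coda = /r/.
/e…o/ gap (V2→V3): /rz/; trying suffixes from longest down, /z/ is the first permitted one, so coda /r/ | onset /z/.
/o…e/ gap (V3→V4): /rfzr/ splits as /rf/ + /zr/ (/zr/ is the longest suffix that is a licit onset).
So the parse is pwer.zer.zorf.zrer.
The second /r/ is in the coda of syllable 2 (/zer/).

2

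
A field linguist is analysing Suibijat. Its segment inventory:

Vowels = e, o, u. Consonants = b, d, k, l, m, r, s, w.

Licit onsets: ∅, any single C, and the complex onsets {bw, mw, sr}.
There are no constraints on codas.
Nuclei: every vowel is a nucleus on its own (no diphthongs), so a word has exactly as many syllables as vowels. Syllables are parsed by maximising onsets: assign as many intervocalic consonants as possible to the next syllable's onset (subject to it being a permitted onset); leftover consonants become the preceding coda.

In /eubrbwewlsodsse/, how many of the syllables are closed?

Vowels present: e, u, e, o, e; each is a nucleus, giving 5 syllables.
Between /e/ (V1) and /u/ (V2): no consonants, so the boundary falls immediately after /e/.
Between /u/ (V2) and /e/ (V3): /brbw/ splits as /br/ + /bw/ (/bw/ is the longest suffix that is a licit onset).
Between /e/ (V3) and /o/ (V4): /wls/ splits as /wl/ + /s/ (/s/ is the longest suffix that is a licit onset).
Between /o/ (V4) and /e/ (V5): /dss/ splits as /ds/ + /s/ (/s/ is the longest suffix that is a licit onset).
So the parse is e.ubr.bwewl.sods.se.
Classifying each syllable: /e/ (open), /ubr/ (closed), /bwewl/ (closed), /sods/ (closed), /se/ (open).
Closed syllables: 3.

3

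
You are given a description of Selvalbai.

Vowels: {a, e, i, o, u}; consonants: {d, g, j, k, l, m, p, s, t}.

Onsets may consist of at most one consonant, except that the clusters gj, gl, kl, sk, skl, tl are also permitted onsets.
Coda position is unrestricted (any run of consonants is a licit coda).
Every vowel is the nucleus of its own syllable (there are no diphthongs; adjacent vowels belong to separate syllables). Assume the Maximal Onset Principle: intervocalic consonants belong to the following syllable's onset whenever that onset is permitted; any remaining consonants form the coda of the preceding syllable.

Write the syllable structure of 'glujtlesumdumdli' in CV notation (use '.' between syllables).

Vowels present: u, e, u, u, i; each is a nucleus, giving 5 syllables.
V1 /u/ – V2 /e/: /jtl/ — longest licit onset from the right is /tl/, leaving /j/ as coda.
V2 /e/ – V3 /u/: /s/ → onset of the next syllable (single consonants are always licit onsets).
V3 /u/ – V4 /u/: cluster /md/ — the longest permitted-onset suffix is /d/; onset = /d/, preceding coda = /m/.
V4 /u/ – V5 /i/: /mdl/ — longest licit onset from the right is /l/, leaving /md/ as coda.
Putting it together: gluj.tle.sum.dumd.li.
Mapping each syllable to C/V: /gluj/ → CCVC, /tle/ → CCV, /sum/ → CVC, /dumd/ → CVCC, /li/ → CV.

CCVC.CCV.CVC.CVCC.CV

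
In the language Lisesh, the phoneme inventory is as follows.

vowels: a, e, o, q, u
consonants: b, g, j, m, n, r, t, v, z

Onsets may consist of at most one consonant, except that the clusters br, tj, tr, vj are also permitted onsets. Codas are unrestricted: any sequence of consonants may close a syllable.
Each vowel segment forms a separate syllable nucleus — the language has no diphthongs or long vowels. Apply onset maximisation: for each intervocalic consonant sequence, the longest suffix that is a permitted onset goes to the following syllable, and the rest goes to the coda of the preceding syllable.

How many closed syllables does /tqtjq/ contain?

Nuclei (vowels): q, q → 2 syllables.
σ1/σ2 boundary: /tj/ is a licit onset in full, so it all attaches to the next syllable.
Syllabification: tq.tjq.
Classifying each syllable: /tq/ (open), /tjq/ (open).
Closed syllables: 0.

0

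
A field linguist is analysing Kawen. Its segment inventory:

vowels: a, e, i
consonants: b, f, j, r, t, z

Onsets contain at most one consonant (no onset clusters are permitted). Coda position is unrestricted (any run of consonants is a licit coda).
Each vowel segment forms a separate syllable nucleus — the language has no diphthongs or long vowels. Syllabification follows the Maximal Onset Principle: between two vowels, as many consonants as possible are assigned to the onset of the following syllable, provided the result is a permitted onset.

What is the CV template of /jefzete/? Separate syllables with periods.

CVC.CV.CV

Nuclei (vowels): e, e, e → 3 syllables.
Between /e/ (V1) and /e/ (V2): cluster /fz/ — the longest permitted-onset suffix is /z/; onset = /z/, preceding coda = /f/.
Between /e/ (V2) and /e/ (V3): /t/ → onset of the next syllable (single consonants are always licit onsets).
Syllabification: jef.ze.te.
Mapping each syllable to C/V: /jef/ → CVC, /ze/ → CV, /te/ → CV.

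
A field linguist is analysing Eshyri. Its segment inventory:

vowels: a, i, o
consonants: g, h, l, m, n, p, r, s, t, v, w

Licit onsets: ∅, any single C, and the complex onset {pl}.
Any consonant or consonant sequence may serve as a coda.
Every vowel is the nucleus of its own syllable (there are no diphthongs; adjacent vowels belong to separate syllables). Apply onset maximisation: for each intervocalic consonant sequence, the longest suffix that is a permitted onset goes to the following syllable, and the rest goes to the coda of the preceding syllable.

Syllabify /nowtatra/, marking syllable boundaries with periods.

Vowels present: o, a, a; each is a nucleus, giving 3 syllables.
/o…a/ gap (V1→V2): /wt/ splits as /w/ + /t/ (/t/ is the longest suffix that is a licit onset).
/a…a/ gap (V2→V3): /tr/; trying suffixes from longest down, /r/ is the first permitted one, so coda /t/ | onset /r/.

now.tat.ra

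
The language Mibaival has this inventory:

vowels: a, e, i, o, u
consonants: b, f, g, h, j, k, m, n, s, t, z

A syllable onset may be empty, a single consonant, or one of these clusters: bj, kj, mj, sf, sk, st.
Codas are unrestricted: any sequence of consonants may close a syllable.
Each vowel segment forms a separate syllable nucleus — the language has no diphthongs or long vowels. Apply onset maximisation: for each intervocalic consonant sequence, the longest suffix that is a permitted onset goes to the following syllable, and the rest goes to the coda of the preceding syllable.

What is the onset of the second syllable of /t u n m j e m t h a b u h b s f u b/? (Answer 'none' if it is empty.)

The vowels are u, e, a, u, u — 5 nuclei, so 5 syllables.
Between /u/ (V1) and /e/ (V2): /nmj/ splits as /n/ + /mj/ (/mj/ is the longest suffix that is a licit onset).
Between /e/ (V2) and /a/ (V3): cluster /mth/ — the longest permitted-onset suffix is /h/; onset = /h/, preceding coda = /mt/.
Between /a/ (V3) and /u/ (V4): just /b/ — single C goes to the following onset.
Between /u/ (V4) and /u/ (V5): /hbsf/ — longest licit onset from the right is /sf/, leaving /hb/ as coda.
Putting it together: tun.mjemt.ha.buhb.sfub.
Syllable 2 is /mjemt/: onset /mj/, nucleus /e/, coda /mt/.

mj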